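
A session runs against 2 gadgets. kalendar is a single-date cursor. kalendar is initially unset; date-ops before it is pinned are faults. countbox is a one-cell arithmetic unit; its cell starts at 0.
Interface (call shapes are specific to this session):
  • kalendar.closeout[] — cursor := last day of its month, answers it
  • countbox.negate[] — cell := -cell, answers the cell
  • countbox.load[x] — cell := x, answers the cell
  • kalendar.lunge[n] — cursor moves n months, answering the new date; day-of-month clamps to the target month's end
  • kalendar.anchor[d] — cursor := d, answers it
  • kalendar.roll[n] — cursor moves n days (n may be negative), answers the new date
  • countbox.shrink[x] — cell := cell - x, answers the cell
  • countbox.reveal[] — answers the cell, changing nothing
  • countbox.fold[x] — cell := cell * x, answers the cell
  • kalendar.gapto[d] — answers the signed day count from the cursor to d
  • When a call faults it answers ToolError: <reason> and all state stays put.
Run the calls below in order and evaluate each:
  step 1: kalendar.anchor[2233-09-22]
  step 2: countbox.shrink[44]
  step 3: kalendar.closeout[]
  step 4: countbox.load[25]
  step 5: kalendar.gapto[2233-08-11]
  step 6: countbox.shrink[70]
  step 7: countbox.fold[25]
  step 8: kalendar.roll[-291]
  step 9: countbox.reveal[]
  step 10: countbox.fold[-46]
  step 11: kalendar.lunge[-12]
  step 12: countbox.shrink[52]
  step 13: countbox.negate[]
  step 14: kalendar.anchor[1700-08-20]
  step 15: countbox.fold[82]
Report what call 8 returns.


Answer: 2232-12-13

Derivation:
·→ kalendar.anchor(d='2233-09-22')
·← 2233-09-22
·→ countbox.shrink(x='44')
·← -44
·→ kalendar.closeout()
·← 2233-09-30
·→ countbox.load(x='25')
·← 25
·→ kalendar.gapto(d='2233-08-11')
·← -50
·→ countbox.shrink(x='70')
·← -45
·→ countbox.fold(x='25')
·← -1125
·→ kalendar.roll(n='-291')
·← 2232-12-13
·→ countbox.reveal()
·← -1125
·→ countbox.fold(x='-46')
·← 51750
·→ kalendar.lunge(n='-12')
·← 2231-12-13
·→ countbox.shrink(x='52')
·← 51698
·→ countbox.negate()
·← -51698
·→ kalendar.anchor(d='1700-08-20')
·← 1700-08-20
·→ countbox.fold(x='82')
·← -4239236


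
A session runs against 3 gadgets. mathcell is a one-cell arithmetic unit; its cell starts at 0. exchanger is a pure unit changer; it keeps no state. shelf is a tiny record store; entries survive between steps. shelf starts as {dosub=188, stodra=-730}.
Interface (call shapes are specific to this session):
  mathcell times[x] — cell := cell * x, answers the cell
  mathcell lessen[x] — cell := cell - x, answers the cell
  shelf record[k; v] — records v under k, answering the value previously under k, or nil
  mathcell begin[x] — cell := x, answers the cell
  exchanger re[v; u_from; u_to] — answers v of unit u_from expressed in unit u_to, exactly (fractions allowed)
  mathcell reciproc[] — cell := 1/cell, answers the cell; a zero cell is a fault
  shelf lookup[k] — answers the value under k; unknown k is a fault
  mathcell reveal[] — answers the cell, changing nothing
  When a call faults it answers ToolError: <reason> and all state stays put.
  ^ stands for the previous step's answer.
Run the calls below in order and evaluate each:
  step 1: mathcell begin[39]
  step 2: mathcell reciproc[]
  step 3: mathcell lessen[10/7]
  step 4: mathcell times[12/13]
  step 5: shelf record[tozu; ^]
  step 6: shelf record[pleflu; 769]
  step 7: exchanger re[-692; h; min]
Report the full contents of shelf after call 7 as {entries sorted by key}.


→ mathcell begin(x: 39)
← 39
→ mathcell reciproc()
← 1/39
→ mathcell lessen(x: 10/7)
← -383/273
→ mathcell times(x: 12/13)
← -1532/1183
→ shelf record(k: tozu, v: ^)
← nil
→ shelf record(k: pleflu, v: 769)
← nil
→ exchanger re(v: -692, u_from: h, u_to: min)
← -41520

Answer: {dosub=188, pleflu=769, stodra=-730, tozu=-1532/1183}


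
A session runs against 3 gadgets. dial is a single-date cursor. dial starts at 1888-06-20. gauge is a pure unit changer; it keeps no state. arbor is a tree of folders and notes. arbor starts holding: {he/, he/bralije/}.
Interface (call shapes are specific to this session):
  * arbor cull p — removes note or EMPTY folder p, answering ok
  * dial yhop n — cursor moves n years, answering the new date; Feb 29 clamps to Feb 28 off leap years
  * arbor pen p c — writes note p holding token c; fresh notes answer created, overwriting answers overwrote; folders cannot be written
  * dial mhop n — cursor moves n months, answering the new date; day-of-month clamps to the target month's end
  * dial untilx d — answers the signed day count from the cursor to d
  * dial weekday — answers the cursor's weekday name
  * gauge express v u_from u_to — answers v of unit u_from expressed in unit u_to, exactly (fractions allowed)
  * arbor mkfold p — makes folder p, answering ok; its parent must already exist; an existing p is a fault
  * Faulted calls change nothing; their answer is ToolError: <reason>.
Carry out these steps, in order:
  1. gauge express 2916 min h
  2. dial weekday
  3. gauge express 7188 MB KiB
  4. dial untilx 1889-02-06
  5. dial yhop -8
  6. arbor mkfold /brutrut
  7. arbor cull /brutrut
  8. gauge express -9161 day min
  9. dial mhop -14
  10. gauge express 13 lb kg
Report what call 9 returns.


·→ gauge express(v: 2916, u_from: min, u_to: h)
·← 243/5
·→ dial weekday()
·← Wednesday
·→ gauge express(v: 7188, u_from: MB, u_to: KiB)
·← 28078125/4
·→ dial untilx(d: 1889-02-06)
·← 231
·→ dial yhop(n: -8)
·← 1880-06-20
·→ arbor mkfold(p: /brutrut)
·← ok
·→ arbor cull(p: /brutrut)
·← ok
·→ gauge express(v: -9161, u_from: day, u_to: min)
·← -13191840
·→ dial mhop(n: -14)
·← 1879-04-20
·→ gauge express(v: 13, u_from: lb, u_to: kg)
·← 589670081/100000000

Answer: 1879-04-20


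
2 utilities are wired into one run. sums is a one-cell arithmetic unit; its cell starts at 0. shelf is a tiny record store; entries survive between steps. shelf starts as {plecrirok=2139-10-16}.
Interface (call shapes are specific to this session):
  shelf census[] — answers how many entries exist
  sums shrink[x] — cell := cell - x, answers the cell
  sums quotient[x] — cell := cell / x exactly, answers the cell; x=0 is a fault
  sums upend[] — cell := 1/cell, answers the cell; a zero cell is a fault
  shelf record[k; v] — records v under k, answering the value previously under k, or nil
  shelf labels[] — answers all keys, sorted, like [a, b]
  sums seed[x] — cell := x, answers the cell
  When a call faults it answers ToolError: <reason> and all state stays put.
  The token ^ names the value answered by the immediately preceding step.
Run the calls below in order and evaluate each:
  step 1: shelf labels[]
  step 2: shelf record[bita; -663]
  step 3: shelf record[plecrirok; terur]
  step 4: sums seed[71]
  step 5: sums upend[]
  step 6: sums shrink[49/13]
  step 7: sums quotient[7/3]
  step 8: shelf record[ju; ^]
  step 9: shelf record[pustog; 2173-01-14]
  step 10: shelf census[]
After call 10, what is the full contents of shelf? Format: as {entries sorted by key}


Answer: {bita=-663, ju=-10398/6461, plecrirok=terur, pustog=2173-01-14}

Derivation:
-- shelf labels() -> [plecrirok]
-- shelf record(k→bita, v→-663) -> nil
-- shelf record(k→plecrirok, v→terur) -> 2139-10-16
-- sums seed(x→71) -> 71
-- sums upend() -> 1/71
-- sums shrink(x→49/13) -> -3466/923
-- sums quotient(x→7/3) -> -10398/6461
-- shelf record(k→ju, v→^) -> nil
-- shelf record(k→pustog, v→2173-01-14) -> nil
-- shelf census() -> 4


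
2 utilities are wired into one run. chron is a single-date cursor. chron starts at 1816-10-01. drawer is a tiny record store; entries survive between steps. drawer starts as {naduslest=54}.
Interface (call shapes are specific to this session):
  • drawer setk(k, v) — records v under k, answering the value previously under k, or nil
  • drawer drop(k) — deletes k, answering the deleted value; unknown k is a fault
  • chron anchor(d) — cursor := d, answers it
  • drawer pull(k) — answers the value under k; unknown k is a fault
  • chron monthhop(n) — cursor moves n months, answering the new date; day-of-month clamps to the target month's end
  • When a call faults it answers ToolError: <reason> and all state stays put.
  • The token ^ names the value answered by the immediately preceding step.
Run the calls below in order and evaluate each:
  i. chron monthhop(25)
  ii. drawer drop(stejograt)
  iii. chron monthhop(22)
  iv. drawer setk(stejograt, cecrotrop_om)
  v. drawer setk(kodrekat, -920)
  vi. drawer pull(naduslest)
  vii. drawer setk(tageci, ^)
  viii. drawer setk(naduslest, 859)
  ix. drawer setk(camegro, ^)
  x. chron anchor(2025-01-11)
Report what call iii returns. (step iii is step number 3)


Answer: 1820-09-01

Derivation:
Calling chron monthhop passing n=25, and get 1818-11-01.
I use drawer drop passing k=stejograt, yielding ToolError: no such key stejograt.
Then chron monthhop passing n=22: 1820-09-01.
Now I run drawer setk passing k=stejograt, v=cecrotrop_om, giving nil.
I use drawer setk passing k=kodrekat, v=-920, giving nil.
Next I call drawer pull passing k=naduslest, — result: 54.
I invoke drawer setk passing k=tageci, v=^, which returns nil.
I invoke drawer setk passing k=naduslest, v=859, and observe 54.
Next I call drawer setk passing k=camegro, v=^, and get nil.
Invoking chron anchor passing d=2025-01-11, and see 2025-01-11.


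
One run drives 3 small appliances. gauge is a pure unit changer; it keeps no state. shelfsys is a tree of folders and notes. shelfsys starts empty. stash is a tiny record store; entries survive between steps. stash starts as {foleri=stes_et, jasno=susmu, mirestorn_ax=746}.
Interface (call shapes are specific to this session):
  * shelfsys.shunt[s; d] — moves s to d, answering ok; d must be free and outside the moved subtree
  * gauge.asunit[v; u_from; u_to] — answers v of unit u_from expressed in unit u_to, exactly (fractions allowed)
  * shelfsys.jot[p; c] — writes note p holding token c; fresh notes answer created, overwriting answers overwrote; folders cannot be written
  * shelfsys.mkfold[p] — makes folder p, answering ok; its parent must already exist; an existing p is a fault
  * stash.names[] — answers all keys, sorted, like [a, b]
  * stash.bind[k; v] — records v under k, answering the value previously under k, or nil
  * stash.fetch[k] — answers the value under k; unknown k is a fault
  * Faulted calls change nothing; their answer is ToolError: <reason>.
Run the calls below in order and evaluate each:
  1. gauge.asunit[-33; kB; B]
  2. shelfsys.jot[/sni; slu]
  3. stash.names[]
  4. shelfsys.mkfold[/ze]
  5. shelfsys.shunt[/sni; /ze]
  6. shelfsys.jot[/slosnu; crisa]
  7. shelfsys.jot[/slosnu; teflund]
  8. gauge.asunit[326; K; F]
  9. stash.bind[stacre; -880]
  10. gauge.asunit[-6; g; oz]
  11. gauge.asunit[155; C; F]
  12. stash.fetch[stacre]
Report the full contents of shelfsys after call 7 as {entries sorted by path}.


I use asunit on v='-33', u_from='kB', u_to='B', and observe -33000.
I try jot on p='/sni', c='slu', and observe created.
I run names, and observe [foleri, jasno, mirestorn_ax].
Now I run mkfold on p='/ze', giving ok.
Next I call shunt on s='/sni', d='/ze', yielding ToolError: exists.
I use jot on p='/slosnu', c='crisa', which returns created.
I try jot on p='/slosnu', c='teflund', → overwrote.
I try asunit on v='326', u_from='K', u_to='F', which returns 12713/100.
Now I run bind on k='stacre', v='-880', and get nil.
Then asunit on v='-6', u_from='g', u_to='oz': -9600000/45359237.
I use asunit on v='155', u_from='C', u_to='F', and get 311.
I try fetch on k='stacre', → -880.

Answer: {slosnu=teflund, sni=slu, ze/}


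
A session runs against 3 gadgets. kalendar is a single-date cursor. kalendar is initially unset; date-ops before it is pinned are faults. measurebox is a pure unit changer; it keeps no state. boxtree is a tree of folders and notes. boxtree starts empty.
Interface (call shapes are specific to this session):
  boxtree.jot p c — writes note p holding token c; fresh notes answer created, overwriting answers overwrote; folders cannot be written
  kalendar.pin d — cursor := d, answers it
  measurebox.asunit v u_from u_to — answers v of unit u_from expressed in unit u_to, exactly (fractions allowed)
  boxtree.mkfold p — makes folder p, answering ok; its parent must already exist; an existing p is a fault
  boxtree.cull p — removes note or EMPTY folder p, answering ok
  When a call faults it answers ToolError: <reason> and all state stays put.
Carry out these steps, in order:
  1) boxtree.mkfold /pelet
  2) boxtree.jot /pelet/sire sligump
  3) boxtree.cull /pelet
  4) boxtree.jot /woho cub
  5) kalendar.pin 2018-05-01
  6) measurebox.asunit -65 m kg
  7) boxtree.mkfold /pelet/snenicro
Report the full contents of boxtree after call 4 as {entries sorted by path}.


$ boxtree.mkfold p: /pelet
= ok
$ boxtree.jot p: /pelet/sire c: sligump
= created
$ boxtree.cull p: /pelet
= ToolError: not empty
$ boxtree.jot p: /woho c: cub
= created
$ kalendar.pin d: 2018-05-01
= 2018-05-01
$ measurebox.asunit v: -65 u_from: m u_to: kg
= ToolError: incompatible units
$ boxtree.mkfold p: /pelet/snenicro
= ok

Answer: {pelet/, pelet/sire=sligump, woho=cub}


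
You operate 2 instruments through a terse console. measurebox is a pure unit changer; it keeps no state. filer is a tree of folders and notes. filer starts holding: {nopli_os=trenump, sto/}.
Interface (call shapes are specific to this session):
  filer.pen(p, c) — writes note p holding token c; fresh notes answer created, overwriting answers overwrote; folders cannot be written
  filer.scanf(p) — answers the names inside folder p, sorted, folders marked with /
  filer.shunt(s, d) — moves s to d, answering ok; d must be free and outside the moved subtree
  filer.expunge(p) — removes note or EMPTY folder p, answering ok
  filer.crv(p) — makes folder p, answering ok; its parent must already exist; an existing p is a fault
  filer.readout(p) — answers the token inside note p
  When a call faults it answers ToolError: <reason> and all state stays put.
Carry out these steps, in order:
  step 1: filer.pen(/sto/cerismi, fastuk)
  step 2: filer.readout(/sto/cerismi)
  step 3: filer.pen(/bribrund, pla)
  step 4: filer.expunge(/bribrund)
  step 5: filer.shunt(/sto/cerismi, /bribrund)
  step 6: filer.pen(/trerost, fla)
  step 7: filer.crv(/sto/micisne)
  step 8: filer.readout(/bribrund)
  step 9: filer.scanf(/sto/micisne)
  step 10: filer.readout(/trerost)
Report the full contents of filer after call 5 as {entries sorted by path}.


$ filer.pen p: /sto/cerismi c: fastuk
= created
$ filer.readout p: /sto/cerismi
= fastuk
$ filer.pen p: /bribrund c: pla
= created
$ filer.expunge p: /bribrund
= ok
$ filer.shunt s: /sto/cerismi d: /bribrund
= ok
$ filer.pen p: /trerost c: fla
= created
$ filer.crv p: /sto/micisne
= ok
$ filer.readout p: /bribrund
= fastuk
$ filer.scanf p: /sto/micisne
= []
$ filer.readout p: /trerost
= fla

Answer: {bribrund=fastuk, nopli_os=trenump, sto/}


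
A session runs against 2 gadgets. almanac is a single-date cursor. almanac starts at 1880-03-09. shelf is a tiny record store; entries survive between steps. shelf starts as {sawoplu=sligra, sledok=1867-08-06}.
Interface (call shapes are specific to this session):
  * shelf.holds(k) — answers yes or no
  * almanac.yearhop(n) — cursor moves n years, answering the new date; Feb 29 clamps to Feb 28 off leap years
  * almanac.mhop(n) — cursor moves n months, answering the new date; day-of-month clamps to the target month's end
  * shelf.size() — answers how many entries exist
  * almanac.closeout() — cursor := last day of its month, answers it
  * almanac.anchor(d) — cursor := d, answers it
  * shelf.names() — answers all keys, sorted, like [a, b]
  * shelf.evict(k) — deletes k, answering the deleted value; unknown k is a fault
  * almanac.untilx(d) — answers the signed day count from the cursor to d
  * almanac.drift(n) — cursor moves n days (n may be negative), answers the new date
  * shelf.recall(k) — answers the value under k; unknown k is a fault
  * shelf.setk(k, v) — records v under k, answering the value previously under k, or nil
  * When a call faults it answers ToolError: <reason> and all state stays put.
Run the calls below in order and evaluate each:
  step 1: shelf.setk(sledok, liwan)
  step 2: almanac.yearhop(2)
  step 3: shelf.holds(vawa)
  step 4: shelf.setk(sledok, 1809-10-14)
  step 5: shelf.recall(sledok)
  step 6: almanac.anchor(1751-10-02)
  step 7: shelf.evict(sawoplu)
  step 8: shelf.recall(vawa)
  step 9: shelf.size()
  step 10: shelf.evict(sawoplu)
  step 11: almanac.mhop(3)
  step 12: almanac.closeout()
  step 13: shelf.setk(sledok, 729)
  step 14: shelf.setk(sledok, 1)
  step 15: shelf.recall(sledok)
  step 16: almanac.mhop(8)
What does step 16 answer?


$ shelf.setk k='sledok' v='liwan'
  1867-08-06
$ almanac.yearhop n='2'
  1882-03-09
$ shelf.holds k='vawa'
  no
$ shelf.setk k='sledok' v='1809-10-14'
  liwan
$ shelf.recall k='sledok'
  1809-10-14
$ almanac.anchor d='1751-10-02'
  1751-10-02
$ shelf.evict k='sawoplu'
  sligra
$ shelf.recall k='vawa'
  ToolError: no such key vawa
$ shelf.size
  1
$ shelf.evict k='sawoplu'
  ToolError: no such key sawoplu
$ almanac.mhop n='3'
  1752-01-02
$ almanac.closeout
  1752-01-31
$ shelf.setk k='sledok' v='729'
  1809-10-14
$ shelf.setk k='sledok' v='1'
  729
$ shelf.recall k='sledok'
  1
$ almanac.mhop n='8'
  1752-09-30

Answer: 1752-09-30


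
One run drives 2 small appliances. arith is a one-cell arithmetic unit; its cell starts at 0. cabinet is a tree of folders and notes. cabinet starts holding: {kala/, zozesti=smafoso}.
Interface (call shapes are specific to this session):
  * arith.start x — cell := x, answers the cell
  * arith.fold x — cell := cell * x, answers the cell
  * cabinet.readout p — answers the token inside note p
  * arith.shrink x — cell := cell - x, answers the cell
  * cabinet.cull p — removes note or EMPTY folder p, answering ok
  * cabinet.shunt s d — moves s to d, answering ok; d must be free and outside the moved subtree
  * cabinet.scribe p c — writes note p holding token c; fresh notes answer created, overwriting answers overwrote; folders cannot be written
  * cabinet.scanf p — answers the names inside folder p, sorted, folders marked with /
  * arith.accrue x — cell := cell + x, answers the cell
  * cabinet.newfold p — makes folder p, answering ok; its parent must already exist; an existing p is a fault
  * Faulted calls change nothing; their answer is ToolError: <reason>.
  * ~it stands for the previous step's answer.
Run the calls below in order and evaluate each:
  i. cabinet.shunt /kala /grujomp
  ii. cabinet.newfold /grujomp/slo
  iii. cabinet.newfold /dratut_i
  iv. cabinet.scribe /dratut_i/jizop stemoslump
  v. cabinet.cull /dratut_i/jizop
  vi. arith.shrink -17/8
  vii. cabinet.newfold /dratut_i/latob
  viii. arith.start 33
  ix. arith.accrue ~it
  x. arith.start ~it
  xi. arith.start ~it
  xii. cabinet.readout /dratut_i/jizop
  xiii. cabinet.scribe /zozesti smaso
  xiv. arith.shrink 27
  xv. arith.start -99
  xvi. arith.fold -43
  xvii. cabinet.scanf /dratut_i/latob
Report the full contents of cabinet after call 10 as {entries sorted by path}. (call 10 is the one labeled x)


Do: cabinet.shunt[s: /kala; d: /grujomp]
See: ok
Do: cabinet.newfold[p: /grujomp/slo]
See: ok
Do: cabinet.newfold[p: /dratut_i]
See: ok
Do: cabinet.scribe[p: /dratut_i/jizop; c: stemoslump]
See: created
Do: cabinet.cull[p: /dratut_i/jizop]
See: ok
Do: arith.shrink[x: -17/8]
See: 17/8
Do: cabinet.newfold[p: /dratut_i/latob]
See: ok
Do: arith.start[x: 33]
See: 33
Do: arith.accrue[x: ~it]
See: 66
Do: arith.start[x: ~it]
See: 66
Do: arith.start[x: ~it]
See: 66
Do: cabinet.readout[p: /dratut_i/jizop]
See: ToolError: not found
Do: cabinet.scribe[p: /zozesti; c: smaso]
See: overwrote
Do: arith.shrink[x: 27]
See: 39
Do: arith.start[x: -99]
See: -99
Do: arith.fold[x: -43]
See: 4257
Do: cabinet.scanf[p: /dratut_i/latob]
See: []

Answer: {dratut_i/, dratut_i/latob/, grujomp/, grujomp/slo/, zozesti=smafoso}


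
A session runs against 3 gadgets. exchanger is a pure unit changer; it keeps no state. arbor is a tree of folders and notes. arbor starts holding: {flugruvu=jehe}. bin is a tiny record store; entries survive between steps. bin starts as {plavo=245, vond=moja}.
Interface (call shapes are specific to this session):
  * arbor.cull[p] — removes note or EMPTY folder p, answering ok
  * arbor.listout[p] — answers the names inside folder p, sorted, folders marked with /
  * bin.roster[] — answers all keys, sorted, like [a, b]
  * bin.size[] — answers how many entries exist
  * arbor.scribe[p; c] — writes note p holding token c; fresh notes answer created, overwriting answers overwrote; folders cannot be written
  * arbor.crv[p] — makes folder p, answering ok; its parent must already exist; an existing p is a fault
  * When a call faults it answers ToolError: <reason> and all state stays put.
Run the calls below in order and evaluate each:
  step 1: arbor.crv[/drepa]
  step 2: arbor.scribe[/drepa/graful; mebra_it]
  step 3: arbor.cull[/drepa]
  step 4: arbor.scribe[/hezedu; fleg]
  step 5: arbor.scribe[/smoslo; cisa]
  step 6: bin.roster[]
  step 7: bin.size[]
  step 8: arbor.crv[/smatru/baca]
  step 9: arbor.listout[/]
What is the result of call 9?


// 1. arbor.crv(p=/drepa) => ok
// 2. arbor.scribe(p=/drepa/graful, c=mebra_it) => created
// 3. arbor.cull(p=/drepa) => ToolError: not empty
// 4. arbor.scribe(p=/hezedu, c=fleg) => created
// 5. arbor.scribe(p=/smoslo, c=cisa) => created
// 6. bin.roster() => [plavo, vond]
// 7. bin.size() => 2
// 8. arbor.crv(p=/smatru/baca) => ToolError: no parent
// 9. arbor.listout(p=/) => [drepa/, flugruvu, hezedu, smoslo]

Answer: [drepa/, flugruvu, hezedu, smoslo]


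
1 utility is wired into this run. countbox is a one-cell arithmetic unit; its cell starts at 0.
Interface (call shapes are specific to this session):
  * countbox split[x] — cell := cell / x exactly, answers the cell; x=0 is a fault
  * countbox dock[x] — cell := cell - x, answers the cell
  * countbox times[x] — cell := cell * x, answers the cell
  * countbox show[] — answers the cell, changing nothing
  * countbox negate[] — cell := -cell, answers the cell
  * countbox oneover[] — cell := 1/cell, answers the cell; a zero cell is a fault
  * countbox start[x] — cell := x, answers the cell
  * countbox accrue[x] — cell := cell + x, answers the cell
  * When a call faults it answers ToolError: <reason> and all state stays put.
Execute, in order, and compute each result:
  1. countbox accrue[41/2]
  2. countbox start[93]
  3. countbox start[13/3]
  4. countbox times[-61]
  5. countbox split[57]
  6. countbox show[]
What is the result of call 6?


I call countbox accrue with x='41/2', which returns 41/2.
Next I call countbox start with x='93', which returns 93.
Then countbox start with x='13/3', and get 13/3.
I use countbox times with x='-61', — result: -793/3.
Now I run countbox split with x='57', → -793/171.
I use countbox show, — result: -793/171.

Answer: -793/171


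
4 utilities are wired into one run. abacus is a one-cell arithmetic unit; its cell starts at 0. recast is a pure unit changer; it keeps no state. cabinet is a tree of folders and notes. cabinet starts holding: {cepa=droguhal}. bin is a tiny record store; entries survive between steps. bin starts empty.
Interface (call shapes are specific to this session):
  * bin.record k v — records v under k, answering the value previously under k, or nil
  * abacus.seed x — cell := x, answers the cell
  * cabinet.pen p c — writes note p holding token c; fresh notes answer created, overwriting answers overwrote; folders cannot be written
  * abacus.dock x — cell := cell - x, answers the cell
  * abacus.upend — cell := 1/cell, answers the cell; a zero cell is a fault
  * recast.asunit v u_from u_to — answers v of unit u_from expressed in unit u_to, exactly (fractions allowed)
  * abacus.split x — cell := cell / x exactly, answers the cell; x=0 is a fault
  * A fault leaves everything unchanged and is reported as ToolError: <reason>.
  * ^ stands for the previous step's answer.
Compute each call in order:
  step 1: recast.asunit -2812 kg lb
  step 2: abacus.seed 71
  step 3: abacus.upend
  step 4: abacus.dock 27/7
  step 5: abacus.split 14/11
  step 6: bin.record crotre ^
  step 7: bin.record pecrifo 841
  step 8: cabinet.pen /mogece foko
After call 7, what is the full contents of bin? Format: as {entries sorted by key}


Answer: {crotre=-10505/3479, pecrifo=841}

Derivation:
[in] asunit v='-2812' u_from='kg' u_to='lb'
[out] -281200000000/45359237
[in] seed x='71'
[out] 71
[in] upend
[out] 1/71
[in] dock x='27/7'
[out] -1910/497
[in] split x='14/11'
[out] -10505/3479
[in] record k='crotre' v='^'
[out] nil
[in] record k='pecrifo' v='841'
[out] nil
[in] pen p='/mogece' c='foko'
[out] created


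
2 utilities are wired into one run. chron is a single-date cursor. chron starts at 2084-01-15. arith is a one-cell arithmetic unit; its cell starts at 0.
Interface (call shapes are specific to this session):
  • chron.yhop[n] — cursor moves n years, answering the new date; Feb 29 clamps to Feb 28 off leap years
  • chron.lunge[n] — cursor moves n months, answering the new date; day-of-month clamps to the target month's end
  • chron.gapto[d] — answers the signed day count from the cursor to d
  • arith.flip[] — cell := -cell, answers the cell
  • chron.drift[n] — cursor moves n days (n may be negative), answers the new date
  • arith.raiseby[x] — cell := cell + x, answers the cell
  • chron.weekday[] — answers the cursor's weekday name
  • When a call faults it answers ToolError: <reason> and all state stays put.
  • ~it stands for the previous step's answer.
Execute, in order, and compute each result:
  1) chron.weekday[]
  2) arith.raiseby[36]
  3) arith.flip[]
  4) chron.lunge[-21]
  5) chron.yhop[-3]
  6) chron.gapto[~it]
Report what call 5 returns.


Answer: 2079-04-15

Derivation:
·→ chron.weekday()
·← Saturday
·→ arith.raiseby(x: 36)
·← 36
·→ arith.flip()
·← -36
·→ chron.lunge(n: -21)
·← 2082-04-15
·→ chron.yhop(n: -3)
·← 2079-04-15
·→ chron.gapto(d: ~it)
·← 0


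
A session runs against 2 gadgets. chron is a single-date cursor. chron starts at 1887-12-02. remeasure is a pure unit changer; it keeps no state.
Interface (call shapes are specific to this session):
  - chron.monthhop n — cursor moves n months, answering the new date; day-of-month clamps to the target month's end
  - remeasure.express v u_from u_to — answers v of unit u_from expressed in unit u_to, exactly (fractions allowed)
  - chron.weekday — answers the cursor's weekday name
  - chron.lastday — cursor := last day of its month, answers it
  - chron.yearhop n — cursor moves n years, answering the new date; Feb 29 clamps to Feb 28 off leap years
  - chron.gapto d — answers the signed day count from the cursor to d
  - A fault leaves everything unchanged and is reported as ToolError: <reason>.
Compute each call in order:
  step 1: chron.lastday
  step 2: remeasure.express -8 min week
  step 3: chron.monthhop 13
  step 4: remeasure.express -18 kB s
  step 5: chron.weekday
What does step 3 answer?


Answer: 1889-01-31

Derivation:
CALL chron.lastday[]
RET  1887-12-31
CALL remeasure.express[-8; min; week]
RET  -1/1260
CALL chron.monthhop[13]
RET  1889-01-31
CALL remeasure.express[-18; kB; s]
RET  ToolError: incompatible units
CALL chron.weekday[]
RET  Thursday


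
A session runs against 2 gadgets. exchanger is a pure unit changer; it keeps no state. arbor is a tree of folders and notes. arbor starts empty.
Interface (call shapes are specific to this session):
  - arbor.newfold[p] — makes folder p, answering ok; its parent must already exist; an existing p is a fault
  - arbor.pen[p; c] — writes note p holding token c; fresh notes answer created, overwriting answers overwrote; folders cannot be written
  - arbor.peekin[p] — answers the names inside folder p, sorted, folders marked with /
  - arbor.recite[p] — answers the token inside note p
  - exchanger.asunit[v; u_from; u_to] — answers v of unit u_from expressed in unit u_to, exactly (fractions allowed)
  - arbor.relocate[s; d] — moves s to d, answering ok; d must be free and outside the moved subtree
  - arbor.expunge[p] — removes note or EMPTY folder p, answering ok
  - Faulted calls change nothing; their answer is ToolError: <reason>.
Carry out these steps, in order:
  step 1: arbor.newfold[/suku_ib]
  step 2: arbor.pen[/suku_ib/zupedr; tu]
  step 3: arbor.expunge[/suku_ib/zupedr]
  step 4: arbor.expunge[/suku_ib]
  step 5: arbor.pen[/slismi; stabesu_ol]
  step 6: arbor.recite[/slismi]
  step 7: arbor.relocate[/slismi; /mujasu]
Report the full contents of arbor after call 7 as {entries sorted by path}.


·→ arbor.newfold(p: /suku_ib)
·← ok
·→ arbor.pen(p: /suku_ib/zupedr, c: tu)
·← created
·→ arbor.expunge(p: /suku_ib/zupedr)
·← ok
·→ arbor.expunge(p: /suku_ib)
·← ok
·→ arbor.pen(p: /slismi, c: stabesu_ol)
·← created
·→ arbor.recite(p: /slismi)
·← stabesu_ol
·→ arbor.relocate(s: /slismi, d: /mujasu)
·← ok

Answer: {mujasu=stabesu_ol}


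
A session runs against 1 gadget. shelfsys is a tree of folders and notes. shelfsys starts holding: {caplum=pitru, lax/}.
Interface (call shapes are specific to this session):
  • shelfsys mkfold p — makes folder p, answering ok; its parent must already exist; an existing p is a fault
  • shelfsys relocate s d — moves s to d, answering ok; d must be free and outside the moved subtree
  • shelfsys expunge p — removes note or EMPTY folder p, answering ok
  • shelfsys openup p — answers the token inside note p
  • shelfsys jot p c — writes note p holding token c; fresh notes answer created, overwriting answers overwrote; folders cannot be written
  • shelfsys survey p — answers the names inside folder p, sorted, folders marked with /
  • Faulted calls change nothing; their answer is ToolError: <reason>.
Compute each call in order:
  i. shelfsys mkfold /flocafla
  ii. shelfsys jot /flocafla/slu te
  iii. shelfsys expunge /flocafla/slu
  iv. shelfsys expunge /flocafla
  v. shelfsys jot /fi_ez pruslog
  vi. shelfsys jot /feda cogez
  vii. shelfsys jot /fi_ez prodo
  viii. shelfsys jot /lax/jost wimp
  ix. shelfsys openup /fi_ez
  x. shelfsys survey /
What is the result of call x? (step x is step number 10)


Answer: [caplum, feda, fi_ez, lax/]

Derivation:
> shelfsys mkfold p→/flocafla
[out] ok
> shelfsys jot p→/flocafla/slu c→te
[out] created
> shelfsys expunge p→/flocafla/slu
[out] ok
> shelfsys expunge p→/flocafla
[out] ok
> shelfsys jot p→/fi_ez c→pruslog
[out] created
> shelfsys jot p→/feda c→cogez
[out] created
> shelfsys jot p→/fi_ez c→prodo
[out] overwrote
> shelfsys jot p→/lax/jost c→wimp
[out] created
> shelfsys openup p→/fi_ez
[out] prodo
> shelfsys survey p→/
[out] [caplum, feda, fi_ez, lax/]


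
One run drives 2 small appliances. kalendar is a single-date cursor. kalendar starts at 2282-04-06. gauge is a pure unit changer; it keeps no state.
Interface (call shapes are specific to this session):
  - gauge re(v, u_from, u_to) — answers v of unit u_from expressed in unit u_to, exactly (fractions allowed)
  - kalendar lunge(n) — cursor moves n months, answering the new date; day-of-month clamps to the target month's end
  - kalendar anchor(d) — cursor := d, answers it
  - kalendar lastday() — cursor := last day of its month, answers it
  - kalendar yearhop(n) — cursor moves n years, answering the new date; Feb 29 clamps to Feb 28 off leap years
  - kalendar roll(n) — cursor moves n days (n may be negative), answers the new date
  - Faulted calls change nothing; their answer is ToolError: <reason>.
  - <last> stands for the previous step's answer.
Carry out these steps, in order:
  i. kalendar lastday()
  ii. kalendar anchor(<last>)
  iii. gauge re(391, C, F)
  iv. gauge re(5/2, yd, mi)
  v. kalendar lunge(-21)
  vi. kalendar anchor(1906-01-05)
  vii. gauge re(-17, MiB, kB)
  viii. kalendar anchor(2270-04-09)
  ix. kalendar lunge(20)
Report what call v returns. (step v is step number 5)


[in] kalendar lastday
= 2282-04-30
[in] kalendar anchor d='<last>'
= 2282-04-30
[in] gauge re v='391' u_from='C' u_to='F'
= 3679/5
[in] gauge re v='5/2' u_from='yd' u_to='mi'
= 1/704
[in] kalendar lunge n='-21'
= 2280-07-30
[in] kalendar anchor d='1906-01-05'
= 1906-01-05
[in] gauge re v='-17' u_from='MiB' u_to='kB'
= -2228224/125
[in] kalendar anchor d='2270-04-09'
= 2270-04-09
[in] kalendar lunge n='20'
= 2271-12-09

Answer: 2280-07-30


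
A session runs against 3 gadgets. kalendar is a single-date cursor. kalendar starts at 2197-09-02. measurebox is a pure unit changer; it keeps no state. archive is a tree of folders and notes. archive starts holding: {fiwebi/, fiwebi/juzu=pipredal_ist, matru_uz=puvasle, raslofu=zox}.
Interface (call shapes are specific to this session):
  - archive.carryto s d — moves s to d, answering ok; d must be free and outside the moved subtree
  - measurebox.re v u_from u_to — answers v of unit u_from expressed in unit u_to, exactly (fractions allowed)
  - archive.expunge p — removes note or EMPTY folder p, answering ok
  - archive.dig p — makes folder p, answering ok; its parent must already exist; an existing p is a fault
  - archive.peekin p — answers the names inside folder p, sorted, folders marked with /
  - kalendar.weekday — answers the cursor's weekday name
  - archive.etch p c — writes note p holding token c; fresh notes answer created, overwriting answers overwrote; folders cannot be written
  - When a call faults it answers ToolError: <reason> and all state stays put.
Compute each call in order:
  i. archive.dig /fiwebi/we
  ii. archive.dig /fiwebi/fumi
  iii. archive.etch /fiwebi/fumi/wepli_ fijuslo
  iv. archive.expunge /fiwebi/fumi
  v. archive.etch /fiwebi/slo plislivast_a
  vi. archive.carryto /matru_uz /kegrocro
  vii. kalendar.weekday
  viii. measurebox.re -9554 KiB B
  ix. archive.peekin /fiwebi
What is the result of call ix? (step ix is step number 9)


Answer: [fumi/, juzu, slo, we/]

Derivation:
I invoke archive.dig with /fiwebi/we, and see ok.
Now I run archive.dig with /fiwebi/fumi, which returns ok.
I run archive.etch with /fiwebi/fumi/wepli_, fijuslo, → created.
Invoking archive.expunge with /fiwebi/fumi, yielding ToolError: not empty.
Now I run archive.etch with /fiwebi/slo, plislivast_a, and get created.
I call archive.carryto with /matru_uz, /kegrocro, yielding ok.
Now I run kalendar.weekday, yielding Saturday.
Using measurebox.re with -9554, KiB, B, yielding -9783296.
Calling archive.peekin with /fiwebi, yielding [fumi/, juzu, slo, we/].


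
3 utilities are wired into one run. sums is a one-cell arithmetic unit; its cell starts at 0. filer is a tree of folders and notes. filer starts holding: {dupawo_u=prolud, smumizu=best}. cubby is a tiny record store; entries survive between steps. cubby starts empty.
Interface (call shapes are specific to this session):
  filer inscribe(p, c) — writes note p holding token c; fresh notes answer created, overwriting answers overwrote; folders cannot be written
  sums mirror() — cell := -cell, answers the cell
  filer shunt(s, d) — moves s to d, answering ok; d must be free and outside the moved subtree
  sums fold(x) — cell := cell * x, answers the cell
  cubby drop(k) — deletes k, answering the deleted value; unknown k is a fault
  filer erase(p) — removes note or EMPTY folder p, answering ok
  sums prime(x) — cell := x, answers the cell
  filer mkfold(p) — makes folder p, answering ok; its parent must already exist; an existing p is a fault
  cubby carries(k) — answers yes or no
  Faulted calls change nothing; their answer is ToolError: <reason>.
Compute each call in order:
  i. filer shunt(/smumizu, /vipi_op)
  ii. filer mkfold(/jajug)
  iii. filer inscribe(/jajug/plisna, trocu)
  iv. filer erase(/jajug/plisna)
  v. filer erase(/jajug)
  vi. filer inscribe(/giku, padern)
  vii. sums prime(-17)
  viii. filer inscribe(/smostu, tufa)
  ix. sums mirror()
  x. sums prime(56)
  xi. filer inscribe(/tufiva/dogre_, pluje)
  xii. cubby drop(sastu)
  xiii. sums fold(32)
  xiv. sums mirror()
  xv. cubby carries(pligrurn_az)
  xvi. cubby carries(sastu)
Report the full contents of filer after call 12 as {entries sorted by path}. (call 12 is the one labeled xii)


→ filer shunt(/smumizu, /vipi_op)
← ok
→ filer mkfold(/jajug)
← ok
→ filer inscribe(/jajug/plisna, trocu)
← created
→ filer erase(/jajug/plisna)
← ok
→ filer erase(/jajug)
← ok
→ filer inscribe(/giku, padern)
← created
→ sums prime(-17)
← -17
→ filer inscribe(/smostu, tufa)
← created
→ sums mirror()
← 17
→ sums prime(56)
← 56
→ filer inscribe(/tufiva/dogre_, pluje)
← ToolError: no parent
→ cubby drop(sastu)
← ToolError: no such key sastu
→ sums fold(32)
← 1792
→ sums mirror()
← -1792
→ cubby carries(pligrurn_az)
← no
→ cubby carries(sastu)
← no

Answer: {dupawo_u=prolud, giku=padern, smostu=tufa, vipi_op=best}


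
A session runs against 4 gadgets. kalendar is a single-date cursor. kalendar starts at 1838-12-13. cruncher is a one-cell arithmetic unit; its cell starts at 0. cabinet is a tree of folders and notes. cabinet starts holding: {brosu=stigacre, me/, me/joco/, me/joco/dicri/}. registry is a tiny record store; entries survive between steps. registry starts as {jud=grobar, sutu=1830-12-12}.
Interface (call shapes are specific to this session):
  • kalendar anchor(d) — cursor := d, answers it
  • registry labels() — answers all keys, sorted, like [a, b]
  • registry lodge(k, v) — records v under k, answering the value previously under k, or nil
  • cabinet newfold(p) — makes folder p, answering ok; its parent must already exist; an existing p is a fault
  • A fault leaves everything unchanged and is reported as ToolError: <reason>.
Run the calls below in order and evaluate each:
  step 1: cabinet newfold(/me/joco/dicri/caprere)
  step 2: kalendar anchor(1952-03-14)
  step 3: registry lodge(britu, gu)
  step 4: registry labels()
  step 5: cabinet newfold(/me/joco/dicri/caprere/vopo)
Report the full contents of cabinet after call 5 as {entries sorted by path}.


Answer: {brosu=stigacre, me/, me/joco/, me/joco/dicri/, me/joco/dicri/caprere/, me/joco/dicri/caprere/vopo/}

Derivation:
% cabinet newfold p→/me/joco/dicri/caprere
:: ok
% kalendar anchor d→1952-03-14
:: 1952-03-14
% registry lodge k→britu v→gu
:: nil
% registry labels
:: [britu, jud, sutu]
% cabinet newfold p→/me/joco/dicri/caprere/vopo
:: ok


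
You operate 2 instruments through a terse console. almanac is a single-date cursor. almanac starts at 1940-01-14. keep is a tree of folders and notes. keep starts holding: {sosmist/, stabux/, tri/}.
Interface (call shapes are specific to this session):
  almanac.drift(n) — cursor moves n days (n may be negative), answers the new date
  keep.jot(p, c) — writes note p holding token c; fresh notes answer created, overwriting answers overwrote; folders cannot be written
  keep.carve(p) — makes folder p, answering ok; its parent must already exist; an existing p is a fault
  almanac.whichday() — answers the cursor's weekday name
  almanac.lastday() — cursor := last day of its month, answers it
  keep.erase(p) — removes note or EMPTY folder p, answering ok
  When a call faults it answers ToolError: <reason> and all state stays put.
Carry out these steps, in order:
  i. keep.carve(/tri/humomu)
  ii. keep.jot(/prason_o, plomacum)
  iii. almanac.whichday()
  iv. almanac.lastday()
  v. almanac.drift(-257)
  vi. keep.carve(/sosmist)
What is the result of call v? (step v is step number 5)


Answer: 1939-05-19

Derivation:
>>> keep.carve p: /tri/humomu
:: ok
>>> keep.jot p: /prason_o c: plomacum
:: created
>>> almanac.whichday
:: Sunday
>>> almanac.lastday
:: 1940-01-31
>>> almanac.drift n: -257
:: 1939-05-19
>>> keep.carve p: /sosmist
:: ToolError: exists


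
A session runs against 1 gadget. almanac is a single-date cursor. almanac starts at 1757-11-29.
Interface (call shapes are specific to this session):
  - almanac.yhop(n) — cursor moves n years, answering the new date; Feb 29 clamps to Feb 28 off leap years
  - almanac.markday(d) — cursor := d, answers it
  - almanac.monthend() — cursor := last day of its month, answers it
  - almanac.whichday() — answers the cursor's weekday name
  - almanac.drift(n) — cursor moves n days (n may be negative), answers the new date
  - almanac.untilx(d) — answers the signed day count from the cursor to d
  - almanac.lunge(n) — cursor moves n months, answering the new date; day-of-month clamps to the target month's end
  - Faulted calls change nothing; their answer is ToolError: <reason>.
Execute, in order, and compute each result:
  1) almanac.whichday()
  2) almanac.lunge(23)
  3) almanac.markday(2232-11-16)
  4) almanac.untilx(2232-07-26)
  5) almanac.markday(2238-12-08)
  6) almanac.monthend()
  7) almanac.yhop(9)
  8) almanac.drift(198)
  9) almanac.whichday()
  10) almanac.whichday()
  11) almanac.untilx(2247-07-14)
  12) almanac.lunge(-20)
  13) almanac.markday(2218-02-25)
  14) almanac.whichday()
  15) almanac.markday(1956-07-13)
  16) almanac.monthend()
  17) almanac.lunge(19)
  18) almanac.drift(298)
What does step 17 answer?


-- whichday() ~> Tuesday
-- lunge(23) ~> 1759-10-29
-- markday(2232-11-16) ~> 2232-11-16
-- untilx(2232-07-26) ~> -113
-- markday(2238-12-08) ~> 2238-12-08
-- monthend() ~> 2238-12-31
-- yhop(9) ~> 2247-12-31
-- drift(198) ~> 2248-07-16
-- whichday() ~> Sunday
-- whichday() ~> Sunday
-- untilx(2247-07-14) ~> -368
-- lunge(-20) ~> 2246-11-16
-- markday(2218-02-25) ~> 2218-02-25
-- whichday() ~> Wednesday
-- markday(1956-07-13) ~> 1956-07-13
-- monthend() ~> 1956-07-31
-- lunge(19) ~> 1958-02-28
-- drift(298) ~> 1958-12-23

Answer: 1958-02-28
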